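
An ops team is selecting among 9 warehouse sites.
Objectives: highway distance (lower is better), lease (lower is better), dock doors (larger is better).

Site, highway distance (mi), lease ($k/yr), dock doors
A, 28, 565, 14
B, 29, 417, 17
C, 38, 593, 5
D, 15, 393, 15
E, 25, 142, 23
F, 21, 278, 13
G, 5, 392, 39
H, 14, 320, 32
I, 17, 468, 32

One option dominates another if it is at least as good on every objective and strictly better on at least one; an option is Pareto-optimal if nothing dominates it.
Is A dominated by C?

No

C vs A: C is worse on highway distance (38 vs 28), so it does not dominate A.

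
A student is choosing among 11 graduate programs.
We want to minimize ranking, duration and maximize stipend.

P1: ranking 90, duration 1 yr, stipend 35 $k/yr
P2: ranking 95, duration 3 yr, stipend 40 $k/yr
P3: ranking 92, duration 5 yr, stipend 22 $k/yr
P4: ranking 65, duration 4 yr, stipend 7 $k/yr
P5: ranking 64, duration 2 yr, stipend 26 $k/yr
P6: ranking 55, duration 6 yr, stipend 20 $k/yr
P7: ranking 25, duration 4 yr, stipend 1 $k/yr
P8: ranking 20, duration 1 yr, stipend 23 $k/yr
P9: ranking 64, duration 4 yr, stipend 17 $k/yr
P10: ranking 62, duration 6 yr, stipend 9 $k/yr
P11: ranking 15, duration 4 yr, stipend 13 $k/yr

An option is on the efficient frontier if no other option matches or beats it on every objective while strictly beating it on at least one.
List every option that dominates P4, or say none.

P5: ranking 64≤65, duration 2≤4, stipend 26≥7 — dominates P4.
P8: ranking 20≤65, duration 1≤4, stipend 23≥7 — dominates P4.
P9: ranking 64≤65, duration 4≤4, stipend 17≥7 — dominates P4.
P11: ranking 15≤65, duration 4≤4, stipend 13≥7 — dominates P4.
Others (P1, P2, P3, P6, P7, P10) are each worse than P4 on at least one objective.

P5, P8, P9, P11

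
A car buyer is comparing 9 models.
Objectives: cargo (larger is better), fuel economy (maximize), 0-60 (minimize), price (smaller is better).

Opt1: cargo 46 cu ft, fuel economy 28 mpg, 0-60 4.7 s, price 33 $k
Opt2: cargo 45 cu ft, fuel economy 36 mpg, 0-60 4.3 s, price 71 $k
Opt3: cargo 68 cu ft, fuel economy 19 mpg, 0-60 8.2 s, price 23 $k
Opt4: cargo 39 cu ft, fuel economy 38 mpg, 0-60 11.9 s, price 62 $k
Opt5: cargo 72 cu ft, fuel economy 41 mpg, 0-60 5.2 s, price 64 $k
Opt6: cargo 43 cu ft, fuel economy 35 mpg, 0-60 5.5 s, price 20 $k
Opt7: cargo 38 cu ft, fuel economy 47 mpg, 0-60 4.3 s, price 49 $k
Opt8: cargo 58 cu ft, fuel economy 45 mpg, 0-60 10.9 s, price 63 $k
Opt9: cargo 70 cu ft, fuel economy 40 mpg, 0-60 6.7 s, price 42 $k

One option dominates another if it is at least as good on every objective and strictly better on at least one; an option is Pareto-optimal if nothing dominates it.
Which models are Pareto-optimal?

Opt1: not dominated.
Opt2: not dominated.
Opt3: not dominated.
Opt4: dominated by Opt9 (cargo 70≥39, fuel economy 40≥38, 0-60 6.7≤11.9, price 42≤62).
Opt5: not dominated (best cargo).
Opt6: not dominated (best price).
Opt7: not dominated (best fuel economy).
Opt8: not dominated.
Opt9: not dominated.

Opt1, Opt2, Opt3, Opt5, Opt6, Opt7, Opt8, Opt9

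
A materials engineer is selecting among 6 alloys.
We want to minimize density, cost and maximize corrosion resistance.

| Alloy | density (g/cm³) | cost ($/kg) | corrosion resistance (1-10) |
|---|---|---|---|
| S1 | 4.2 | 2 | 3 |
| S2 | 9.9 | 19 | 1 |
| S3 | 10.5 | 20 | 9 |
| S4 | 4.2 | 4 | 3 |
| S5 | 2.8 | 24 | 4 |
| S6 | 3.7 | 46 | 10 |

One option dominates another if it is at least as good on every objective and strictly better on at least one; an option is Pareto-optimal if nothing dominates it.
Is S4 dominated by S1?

Yes

S1 vs S4: density 4.2≤4.2, cost 2≤4, corrosion resistance 3≥3 — S1 is at least as good on every objective with at least one strict improvement.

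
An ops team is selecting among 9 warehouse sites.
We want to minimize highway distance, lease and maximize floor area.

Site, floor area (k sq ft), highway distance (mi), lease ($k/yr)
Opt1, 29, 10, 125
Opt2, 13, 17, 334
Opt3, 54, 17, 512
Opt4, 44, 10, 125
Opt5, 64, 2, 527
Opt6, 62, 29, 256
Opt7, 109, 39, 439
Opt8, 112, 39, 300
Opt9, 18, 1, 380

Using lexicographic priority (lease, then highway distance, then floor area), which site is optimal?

First minimize lease: best is 125, kept {Opt1, Opt4}.
Then minimize highway distance: best is 10, kept {Opt1, Opt4}.
Then maximize floor area: best is 44, kept {Opt4}.

Opt4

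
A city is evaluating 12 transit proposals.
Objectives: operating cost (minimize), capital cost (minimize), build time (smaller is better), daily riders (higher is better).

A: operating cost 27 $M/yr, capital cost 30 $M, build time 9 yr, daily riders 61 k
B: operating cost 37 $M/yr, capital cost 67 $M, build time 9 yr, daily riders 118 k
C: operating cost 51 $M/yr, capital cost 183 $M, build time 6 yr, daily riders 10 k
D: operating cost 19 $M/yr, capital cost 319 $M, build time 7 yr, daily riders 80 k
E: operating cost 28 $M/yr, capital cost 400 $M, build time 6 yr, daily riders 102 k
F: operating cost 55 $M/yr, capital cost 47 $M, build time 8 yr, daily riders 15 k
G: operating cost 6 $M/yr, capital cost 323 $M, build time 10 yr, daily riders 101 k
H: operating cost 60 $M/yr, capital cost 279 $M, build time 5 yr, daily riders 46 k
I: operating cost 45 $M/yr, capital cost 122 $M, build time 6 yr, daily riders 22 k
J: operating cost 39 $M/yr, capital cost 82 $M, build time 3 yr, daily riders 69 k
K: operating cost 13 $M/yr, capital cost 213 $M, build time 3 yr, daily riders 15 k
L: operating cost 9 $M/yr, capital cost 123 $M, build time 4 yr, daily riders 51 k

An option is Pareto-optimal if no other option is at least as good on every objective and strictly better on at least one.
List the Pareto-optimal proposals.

A, B, D, E, F, G, J, K, L

A: not dominated (best capital cost).
B: not dominated (best daily riders).
C: dominated by I (operating cost 45≤51, capital cost 122≤183, build time 6≤6, daily riders 22≥10).
D: not dominated.
E: not dominated.
F: not dominated.
G: not dominated (best operating cost).
H: dominated by J (operating cost 39≤60, capital cost 82≤279, build time 3≤5, daily riders 69≥46).
I: dominated by J (operating cost 39≤45, capital cost 82≤122, build time 3≤6, daily riders 69≥22).
J: not dominated.
K: not dominated.
L: not dominated.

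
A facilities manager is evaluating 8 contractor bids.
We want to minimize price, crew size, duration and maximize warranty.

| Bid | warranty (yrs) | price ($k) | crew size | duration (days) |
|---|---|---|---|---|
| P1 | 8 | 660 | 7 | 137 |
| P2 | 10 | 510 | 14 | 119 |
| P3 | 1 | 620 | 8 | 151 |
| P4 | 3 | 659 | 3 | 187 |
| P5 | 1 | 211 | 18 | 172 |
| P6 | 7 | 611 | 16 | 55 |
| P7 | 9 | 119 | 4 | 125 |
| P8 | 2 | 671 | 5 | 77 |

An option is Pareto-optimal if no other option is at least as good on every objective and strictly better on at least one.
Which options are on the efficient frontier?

P1: dominated by P7 (warranty 9≥8, price 119≤660, crew size 4≤7, duration 125≤137).
P2: not dominated (best warranty).
P3: dominated by P7 (warranty 9≥1, price 119≤620, crew size 4≤8, duration 125≤151).
P4: not dominated (best crew size).
P5: dominated by P7 (warranty 9≥1, price 119≤211, crew size 4≤18, duration 125≤172).
P6: not dominated (best duration).
P7: not dominated (best price).
P8: not dominated.

P2, P4, P6, P7, P8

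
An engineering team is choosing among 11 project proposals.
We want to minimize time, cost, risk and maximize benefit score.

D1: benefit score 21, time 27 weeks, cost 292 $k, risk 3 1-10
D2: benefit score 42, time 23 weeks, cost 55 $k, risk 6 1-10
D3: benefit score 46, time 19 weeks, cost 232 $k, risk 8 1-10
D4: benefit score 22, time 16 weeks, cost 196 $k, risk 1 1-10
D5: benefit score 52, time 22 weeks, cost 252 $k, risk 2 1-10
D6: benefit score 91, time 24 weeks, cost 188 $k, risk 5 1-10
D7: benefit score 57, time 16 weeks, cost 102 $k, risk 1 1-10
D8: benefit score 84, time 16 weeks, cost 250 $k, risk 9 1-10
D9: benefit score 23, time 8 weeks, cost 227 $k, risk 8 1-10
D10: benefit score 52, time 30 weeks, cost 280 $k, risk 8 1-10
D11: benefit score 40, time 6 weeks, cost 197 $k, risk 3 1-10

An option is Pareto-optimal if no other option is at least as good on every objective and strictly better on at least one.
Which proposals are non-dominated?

D2, D6, D7, D8, D11

D1: dominated by D4 (benefit score 22≥21, time 16≤27, cost 196≤292, risk 1≤3).
D2: not dominated (best cost).
D3: dominated by D7 (benefit score 57≥46, time 16≤19, cost 102≤232, risk 1≤8).
D4: dominated by D7 (benefit score 57≥22, time 16≤16, cost 102≤196, risk 1≤1).
D5: dominated by D7 (benefit score 57≥52, time 16≤22, cost 102≤252, risk 1≤2).
D6: not dominated (best benefit score).
D7: not dominated.
D8: not dominated.
D9: dominated by D11 (benefit score 40≥23, time 6≤8, cost 197≤227, risk 3≤8).
D10: dominated by D5 (benefit score 52≥52, time 22≤30, cost 252≤280, risk 2≤8).
D11: not dominated (best time).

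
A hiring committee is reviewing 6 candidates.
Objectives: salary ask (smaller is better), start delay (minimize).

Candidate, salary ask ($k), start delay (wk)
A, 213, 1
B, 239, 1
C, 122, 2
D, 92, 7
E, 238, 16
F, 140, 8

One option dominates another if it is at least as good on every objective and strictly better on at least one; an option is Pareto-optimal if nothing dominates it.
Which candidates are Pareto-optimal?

A: not dominated.
B: dominated by A (salary ask 213≤239, start delay 1≤1).
C: not dominated.
D: not dominated (best salary ask).
E: dominated by A (salary ask 213≤238, start delay 1≤16).
F: dominated by C (salary ask 122≤140, start delay 2≤8).

A, C, D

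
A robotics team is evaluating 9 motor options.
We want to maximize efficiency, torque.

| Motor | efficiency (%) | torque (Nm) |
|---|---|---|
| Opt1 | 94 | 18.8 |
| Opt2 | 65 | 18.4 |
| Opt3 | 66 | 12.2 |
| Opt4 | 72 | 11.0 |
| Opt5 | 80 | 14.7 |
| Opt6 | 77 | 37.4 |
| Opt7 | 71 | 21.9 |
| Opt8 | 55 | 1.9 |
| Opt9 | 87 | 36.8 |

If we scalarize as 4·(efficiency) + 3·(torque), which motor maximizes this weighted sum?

Opt9

Opt1: 4·94 + 3·18.8 = 432.4
Opt2: 4·65 + 3·18.4 = 315.2
Opt3: 4·66 + 3·12.2 = 300.6
Opt4: 4·72 + 3·11.0 = 321.0
Opt5: 4·80 + 3·14.7 = 364.1
Opt6: 4·77 + 3·37.4 = 420.2
Opt7: 4·71 + 3·21.9 = 349.7
Opt8: 4·55 + 3·1.9 = 225.7
Opt9: 4·87 + 3·36.8 = 458.4
Highest: Opt9 at 458.4.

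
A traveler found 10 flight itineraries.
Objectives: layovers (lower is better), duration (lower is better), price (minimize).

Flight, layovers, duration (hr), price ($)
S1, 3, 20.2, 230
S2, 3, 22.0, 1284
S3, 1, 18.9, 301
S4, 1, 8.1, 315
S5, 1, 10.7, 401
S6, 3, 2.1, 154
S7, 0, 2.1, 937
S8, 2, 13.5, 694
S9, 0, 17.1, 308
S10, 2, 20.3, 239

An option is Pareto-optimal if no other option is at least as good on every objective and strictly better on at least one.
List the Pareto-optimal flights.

S3, S4, S6, S7, S9, S10

S1: dominated by S6 (layovers 3≤3, duration 2.1≤20.2, price 154≤230).
S2: dominated by S1 (layovers 3≤3, duration 20.2≤22.0, price 230≤1284).
S3: not dominated.
S4: not dominated.
S5: dominated by S4 (layovers 1≤1, duration 8.1≤10.7, price 315≤401).
S6: not dominated (best price).
S7: not dominated.
S8: dominated by S4 (layovers 1≤2, duration 8.1≤13.5, price 315≤694).
S9: not dominated.
S10: not dominated.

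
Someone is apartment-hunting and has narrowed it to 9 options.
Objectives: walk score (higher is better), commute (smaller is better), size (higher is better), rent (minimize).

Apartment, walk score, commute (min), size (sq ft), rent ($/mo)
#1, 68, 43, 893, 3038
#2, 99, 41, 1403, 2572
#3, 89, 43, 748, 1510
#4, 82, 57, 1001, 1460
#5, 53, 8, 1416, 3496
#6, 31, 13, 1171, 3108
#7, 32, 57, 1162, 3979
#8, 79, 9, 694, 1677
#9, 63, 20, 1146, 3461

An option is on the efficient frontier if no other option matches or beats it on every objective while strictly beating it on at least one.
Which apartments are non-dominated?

#1: dominated by #2 (walk score 99≥68, commute 41≤43, size 1403≥893, rent 2572≤3038).
#2: not dominated (best walk score).
#3: not dominated.
#4: not dominated (best rent).
#5: not dominated (best commute).
#6: not dominated.
#7: dominated by #2 (walk score 99≥32, commute 41≤57, size 1403≥1162, rent 2572≤3979).
#8: not dominated.
#9: not dominated.

#2, #3, #4, #5, #6, #8, #9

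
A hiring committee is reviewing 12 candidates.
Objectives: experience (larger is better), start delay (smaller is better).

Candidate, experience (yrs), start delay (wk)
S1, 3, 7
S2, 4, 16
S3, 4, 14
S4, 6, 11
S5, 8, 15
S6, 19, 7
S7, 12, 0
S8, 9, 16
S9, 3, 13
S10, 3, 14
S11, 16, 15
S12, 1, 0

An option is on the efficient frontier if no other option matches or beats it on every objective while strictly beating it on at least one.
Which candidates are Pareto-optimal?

S1: dominated by S6 (experience 19≥3, start delay 7≤7).
S2: dominated by S3 (experience 4≥4, start delay 14≤16).
S3: dominated by S4 (experience 6≥4, start delay 11≤14).
S4: dominated by S6 (experience 19≥6, start delay 7≤11).
S5: dominated by S6 (experience 19≥8, start delay 7≤15).
S6: not dominated (best experience).
S7: not dominated.
S8: dominated by S6 (experience 19≥9, start delay 7≤16).
S9: dominated by S1 (experience 3≥3, start delay 7≤13).
S10: dominated by S1 (experience 3≥3, start delay 7≤14).
S11: dominated by S6 (experience 19≥16, start delay 7≤15).
S12: dominated by S7 (experience 12≥1, start delay 0≤0).

S6, S7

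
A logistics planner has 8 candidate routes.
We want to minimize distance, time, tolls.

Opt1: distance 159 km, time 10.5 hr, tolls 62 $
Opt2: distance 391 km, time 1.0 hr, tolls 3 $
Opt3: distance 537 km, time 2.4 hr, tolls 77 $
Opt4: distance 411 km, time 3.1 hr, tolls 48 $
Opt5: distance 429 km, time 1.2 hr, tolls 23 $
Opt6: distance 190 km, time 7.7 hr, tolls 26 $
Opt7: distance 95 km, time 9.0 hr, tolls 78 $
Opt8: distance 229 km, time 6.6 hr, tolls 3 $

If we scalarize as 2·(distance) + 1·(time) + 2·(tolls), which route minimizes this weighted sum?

Opt1: 2·159 + 1·10.5 + 2·62 = 452.5
Opt2: 2·391 + 1·1.0 + 2·3 = 789.0
Opt3: 2·537 + 1·2.4 + 2·77 = 1230.4
Opt4: 2·411 + 1·3.1 + 2·48 = 921.1
Opt5: 2·429 + 1·1.2 + 2·23 = 905.2
Opt6: 2·190 + 1·7.7 + 2·26 = 439.7
Opt7: 2·95 + 1·9.0 + 2·78 = 355.0
Opt8: 2·229 + 1·6.6 + 2·3 = 470.6
Lowest: Opt7 at 355.0.

Opt7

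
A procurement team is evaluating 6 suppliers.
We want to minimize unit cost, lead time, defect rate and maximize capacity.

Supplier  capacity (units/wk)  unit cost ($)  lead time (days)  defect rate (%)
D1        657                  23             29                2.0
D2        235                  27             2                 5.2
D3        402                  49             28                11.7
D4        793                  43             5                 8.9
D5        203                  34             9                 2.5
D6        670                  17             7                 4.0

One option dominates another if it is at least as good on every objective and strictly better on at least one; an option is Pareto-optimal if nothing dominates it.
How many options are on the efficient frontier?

5

D1: not dominated (best defect rate).
D2: not dominated (best lead time).
D3: dominated by D4 (capacity 793≥402, unit cost 43≤49, lead time 5≤28, defect rate 8.9≤11.7).
D4: not dominated (best capacity).
D5: not dominated.
D6: not dominated (best unit cost).
Pareto-optimal: D1, D2, D4, D5, D6 → 5.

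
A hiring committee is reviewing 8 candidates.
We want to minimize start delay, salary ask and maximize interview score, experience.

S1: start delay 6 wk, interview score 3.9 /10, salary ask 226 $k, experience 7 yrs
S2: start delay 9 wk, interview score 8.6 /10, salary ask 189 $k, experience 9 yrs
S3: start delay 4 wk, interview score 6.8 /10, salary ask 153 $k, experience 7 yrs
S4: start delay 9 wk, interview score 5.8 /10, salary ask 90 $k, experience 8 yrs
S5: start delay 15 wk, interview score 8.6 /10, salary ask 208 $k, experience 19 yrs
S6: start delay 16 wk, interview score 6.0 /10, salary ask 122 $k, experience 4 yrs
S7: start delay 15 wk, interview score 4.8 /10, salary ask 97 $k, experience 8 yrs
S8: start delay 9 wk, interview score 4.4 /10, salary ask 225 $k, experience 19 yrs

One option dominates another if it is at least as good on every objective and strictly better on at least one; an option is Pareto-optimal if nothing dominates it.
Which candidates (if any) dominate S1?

S3

S3: start delay 4≤6, interview score 6.8≥3.9, salary ask 153≤226, experience 7≥7 — dominates S1.
Others (S2, S4, S5, S6, S7, S8) are each worse than S1 on at least one objective.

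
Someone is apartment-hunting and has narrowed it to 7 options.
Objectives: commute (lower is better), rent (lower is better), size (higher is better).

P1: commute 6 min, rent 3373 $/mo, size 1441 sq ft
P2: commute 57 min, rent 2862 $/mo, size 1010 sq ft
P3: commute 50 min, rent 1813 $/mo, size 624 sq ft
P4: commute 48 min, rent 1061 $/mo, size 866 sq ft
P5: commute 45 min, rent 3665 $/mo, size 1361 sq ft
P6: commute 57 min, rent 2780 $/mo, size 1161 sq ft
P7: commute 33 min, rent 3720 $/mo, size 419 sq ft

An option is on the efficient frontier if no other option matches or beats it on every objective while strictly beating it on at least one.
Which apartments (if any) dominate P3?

P4: commute 48≤50, rent 1061≤1813, size 866≥624 — dominates P3.
Others (P1, P2, P5, P6, P7) are each worse than P3 on at least one objective.

P4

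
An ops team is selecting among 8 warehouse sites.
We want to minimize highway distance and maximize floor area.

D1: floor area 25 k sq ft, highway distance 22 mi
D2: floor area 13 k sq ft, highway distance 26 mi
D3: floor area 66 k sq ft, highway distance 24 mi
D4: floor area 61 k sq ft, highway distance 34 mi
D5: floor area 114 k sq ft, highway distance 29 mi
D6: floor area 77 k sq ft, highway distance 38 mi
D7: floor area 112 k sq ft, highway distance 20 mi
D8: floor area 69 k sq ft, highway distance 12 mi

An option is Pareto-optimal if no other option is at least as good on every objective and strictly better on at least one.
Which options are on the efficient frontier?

D1: dominated by D7 (floor area 112≥25, highway distance 20≤22).
D2: dominated by D1 (floor area 25≥13, highway distance 22≤26).
D3: dominated by D7 (floor area 112≥66, highway distance 20≤24).
D4: dominated by D3 (floor area 66≥61, highway distance 24≤34).
D5: not dominated (best floor area).
D6: dominated by D5 (floor area 114≥77, highway distance 29≤38).
D7: not dominated.
D8: not dominated (best highway distance).

D5, D7, D8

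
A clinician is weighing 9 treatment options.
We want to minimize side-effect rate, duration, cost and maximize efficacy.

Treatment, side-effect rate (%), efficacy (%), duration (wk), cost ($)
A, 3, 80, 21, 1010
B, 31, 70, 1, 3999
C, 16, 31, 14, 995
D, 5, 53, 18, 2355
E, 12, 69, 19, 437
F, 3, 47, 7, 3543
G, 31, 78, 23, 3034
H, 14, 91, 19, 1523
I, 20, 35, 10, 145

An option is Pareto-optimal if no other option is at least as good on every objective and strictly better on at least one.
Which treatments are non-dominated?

A: not dominated.
B: not dominated (best duration).
C: not dominated.
D: not dominated.
E: not dominated.
F: not dominated.
G: dominated by A (side-effect rate 3≤31, efficacy 80≥78, duration 21≤23, cost 1010≤3034).
H: not dominated (best efficacy).
I: not dominated (best cost).

A, B, C, D, E, F, H, I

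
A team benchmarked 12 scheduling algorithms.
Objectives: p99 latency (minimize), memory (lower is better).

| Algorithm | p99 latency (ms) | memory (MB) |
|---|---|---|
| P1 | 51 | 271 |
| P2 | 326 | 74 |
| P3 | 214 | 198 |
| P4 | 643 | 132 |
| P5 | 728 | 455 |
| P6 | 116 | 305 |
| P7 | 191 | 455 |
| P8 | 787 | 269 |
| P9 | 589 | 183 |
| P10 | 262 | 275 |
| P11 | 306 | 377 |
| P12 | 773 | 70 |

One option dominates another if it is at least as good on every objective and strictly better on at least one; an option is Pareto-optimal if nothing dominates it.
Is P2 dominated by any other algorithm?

No

P1: worse on memory (271 vs 74).
P3: worse on memory (198 vs 74).
P4: worse on p99 latency (643 vs 326).
P5: worse on p99 latency (728 vs 326).
P6: worse on memory (305 vs 74).
P7: worse on memory (455 vs 74).
P8: worse on p99 latency (787 vs 326).
P9: worse on p99 latency (589 vs 326).
P10: worse on memory (275 vs 74).
P11: worse on memory (377 vs 74).
P12: worse on p99 latency (773 vs 326).
No option is at least as good as P2 on every objective and strictly better on one.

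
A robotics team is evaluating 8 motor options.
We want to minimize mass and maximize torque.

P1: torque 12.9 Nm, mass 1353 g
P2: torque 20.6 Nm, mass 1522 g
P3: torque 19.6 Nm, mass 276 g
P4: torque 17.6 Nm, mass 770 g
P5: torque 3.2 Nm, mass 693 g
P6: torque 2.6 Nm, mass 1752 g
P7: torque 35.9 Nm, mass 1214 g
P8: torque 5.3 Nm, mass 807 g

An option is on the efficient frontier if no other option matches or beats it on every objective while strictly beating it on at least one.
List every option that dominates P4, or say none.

P3: torque 19.6≥17.6, mass 276≤770 — dominates P4.
Others (P1, P2, P5, P6, P7, P8) are each worse than P4 on at least one objective.

P3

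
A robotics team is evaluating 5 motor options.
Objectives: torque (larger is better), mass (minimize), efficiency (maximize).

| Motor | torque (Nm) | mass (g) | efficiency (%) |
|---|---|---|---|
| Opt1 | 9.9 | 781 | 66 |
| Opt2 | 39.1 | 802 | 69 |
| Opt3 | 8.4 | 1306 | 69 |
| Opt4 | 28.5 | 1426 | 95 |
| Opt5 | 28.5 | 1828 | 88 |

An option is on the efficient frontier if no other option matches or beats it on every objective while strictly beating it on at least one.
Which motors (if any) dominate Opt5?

Opt4

Opt4: torque 28.5≥28.5, mass 1426≤1828, efficiency 95≥88 — dominates Opt5.
Others (Opt1, Opt2, Opt3) are each worse than Opt5 on at least one objective.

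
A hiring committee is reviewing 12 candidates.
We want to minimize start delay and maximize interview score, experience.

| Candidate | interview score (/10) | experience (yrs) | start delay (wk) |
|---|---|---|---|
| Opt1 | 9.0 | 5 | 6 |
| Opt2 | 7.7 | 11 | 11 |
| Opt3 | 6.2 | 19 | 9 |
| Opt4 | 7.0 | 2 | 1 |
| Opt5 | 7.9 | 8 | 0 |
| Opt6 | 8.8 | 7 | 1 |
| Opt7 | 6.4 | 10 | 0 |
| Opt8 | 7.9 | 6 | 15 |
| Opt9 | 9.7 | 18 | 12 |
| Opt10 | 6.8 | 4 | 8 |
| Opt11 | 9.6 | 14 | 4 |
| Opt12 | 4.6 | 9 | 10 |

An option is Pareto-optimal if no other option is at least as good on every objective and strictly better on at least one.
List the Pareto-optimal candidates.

Opt3, Opt5, Opt6, Opt7, Opt9, Opt11

Opt1: dominated by Opt11 (interview score 9.6≥9.0, experience 14≥5, start delay 4≤6).
Opt2: dominated by Opt11 (interview score 9.6≥7.7, experience 14≥11, start delay 4≤11).
Opt3: not dominated (best experience).
Opt4: dominated by Opt5 (interview score 7.9≥7.0, experience 8≥2, start delay 0≤1).
Opt5: not dominated.
Opt6: not dominated.
Opt7: not dominated.
Opt8: dominated by Opt5 (interview score 7.9≥7.9, experience 8≥6, start delay 0≤15).
Opt9: not dominated (best interview score).
Opt10: dominated by Opt1 (interview score 9.0≥6.8, experience 5≥4, start delay 6≤8).
Opt11: not dominated.
Opt12: dominated by Opt3 (interview score 6.2≥4.6, experience 19≥9, start delay 9≤10).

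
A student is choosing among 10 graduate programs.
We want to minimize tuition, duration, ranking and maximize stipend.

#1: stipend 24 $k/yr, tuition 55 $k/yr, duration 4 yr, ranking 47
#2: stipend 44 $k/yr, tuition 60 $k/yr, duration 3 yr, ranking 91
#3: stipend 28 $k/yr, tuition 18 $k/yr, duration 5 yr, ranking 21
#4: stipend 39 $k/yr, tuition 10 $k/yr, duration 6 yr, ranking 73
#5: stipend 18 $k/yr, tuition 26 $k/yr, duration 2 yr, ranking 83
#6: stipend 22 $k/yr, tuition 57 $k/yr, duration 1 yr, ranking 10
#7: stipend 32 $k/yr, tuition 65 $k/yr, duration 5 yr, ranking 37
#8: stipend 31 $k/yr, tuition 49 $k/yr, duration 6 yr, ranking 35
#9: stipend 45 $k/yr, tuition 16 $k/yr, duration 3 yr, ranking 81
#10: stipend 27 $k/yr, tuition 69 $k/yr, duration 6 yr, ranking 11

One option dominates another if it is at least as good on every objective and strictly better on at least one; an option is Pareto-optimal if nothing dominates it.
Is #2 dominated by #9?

#9 vs #2: stipend 45≥44, tuition 16≤60, duration 3≤3, ranking 81≤91 — #9 is at least as good on every objective with at least one strict improvement.

Yes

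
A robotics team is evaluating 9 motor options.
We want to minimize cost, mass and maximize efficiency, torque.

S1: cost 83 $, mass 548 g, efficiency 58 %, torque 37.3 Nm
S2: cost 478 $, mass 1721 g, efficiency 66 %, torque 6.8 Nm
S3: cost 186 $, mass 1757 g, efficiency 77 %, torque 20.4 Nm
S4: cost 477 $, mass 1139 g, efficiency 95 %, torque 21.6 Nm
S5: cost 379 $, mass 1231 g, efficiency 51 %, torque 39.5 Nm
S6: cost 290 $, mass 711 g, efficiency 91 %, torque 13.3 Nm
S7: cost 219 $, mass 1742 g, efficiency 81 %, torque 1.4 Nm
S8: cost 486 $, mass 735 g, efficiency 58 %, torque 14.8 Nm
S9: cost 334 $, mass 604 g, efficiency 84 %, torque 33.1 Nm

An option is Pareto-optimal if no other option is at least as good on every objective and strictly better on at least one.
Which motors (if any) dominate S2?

S4, S6, S9

S4: cost 477≤478, mass 1139≤1721, efficiency 95≥66, torque 21.6≥6.8 — dominates S2.
S6: cost 290≤478, mass 711≤1721, efficiency 91≥66, torque 13.3≥6.8 — dominates S2.
S9: cost 334≤478, mass 604≤1721, efficiency 84≥66, torque 33.1≥6.8 — dominates S2.
Others (S1, S3, S5, S7, S8) are each worse than S2 on at least one objective.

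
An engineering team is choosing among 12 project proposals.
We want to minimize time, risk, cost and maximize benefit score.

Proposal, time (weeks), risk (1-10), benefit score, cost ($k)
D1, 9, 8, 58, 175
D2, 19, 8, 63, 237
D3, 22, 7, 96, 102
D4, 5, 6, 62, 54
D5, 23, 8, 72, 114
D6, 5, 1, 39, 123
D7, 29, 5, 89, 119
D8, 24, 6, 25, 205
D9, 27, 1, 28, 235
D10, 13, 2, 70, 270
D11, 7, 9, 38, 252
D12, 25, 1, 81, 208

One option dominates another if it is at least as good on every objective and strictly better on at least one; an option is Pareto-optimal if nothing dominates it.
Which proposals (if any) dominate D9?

D6, D12

D6: time 5≤27, risk 1≤1, benefit score 39≥28, cost 123≤235 — dominates D9.
D12: time 25≤27, risk 1≤1, benefit score 81≥28, cost 208≤235 — dominates D9.
Others (D1, D2, D3, D4, D5, D7, D8, D10, D11) are each worse than D9 on at least one objective.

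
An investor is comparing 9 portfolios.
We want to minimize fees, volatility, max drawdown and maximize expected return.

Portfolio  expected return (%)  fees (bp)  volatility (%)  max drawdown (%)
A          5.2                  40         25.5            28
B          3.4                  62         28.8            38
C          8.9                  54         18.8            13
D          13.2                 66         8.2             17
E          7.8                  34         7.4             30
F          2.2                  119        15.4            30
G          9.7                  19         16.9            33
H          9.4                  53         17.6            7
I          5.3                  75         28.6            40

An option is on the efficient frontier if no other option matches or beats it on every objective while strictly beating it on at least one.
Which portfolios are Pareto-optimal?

A: not dominated.
B: dominated by A (expected return 5.2≥3.4, fees 40≤62, volatility 25.5≤28.8, max drawdown 28≤38).
C: dominated by H (expected return 9.4≥8.9, fees 53≤54, volatility 17.6≤18.8, max drawdown 7≤13).
D: not dominated (best expected return).
E: not dominated (best volatility).
F: dominated by D (expected return 13.2≥2.2, fees 66≤119, volatility 8.2≤15.4, max drawdown 17≤30).
G: not dominated (best fees).
H: not dominated (best max drawdown).
I: dominated by C (expected return 8.9≥5.3, fees 54≤75, volatility 18.8≤28.6, max drawdown 13≤40).

A, D, E, G, H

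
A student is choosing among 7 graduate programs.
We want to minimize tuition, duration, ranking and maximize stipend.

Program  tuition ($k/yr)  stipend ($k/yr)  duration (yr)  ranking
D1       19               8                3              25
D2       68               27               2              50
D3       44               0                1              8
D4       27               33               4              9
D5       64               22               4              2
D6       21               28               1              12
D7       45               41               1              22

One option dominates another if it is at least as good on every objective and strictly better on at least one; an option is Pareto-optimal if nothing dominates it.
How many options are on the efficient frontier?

D1: not dominated (best tuition).
D2: dominated by D6 (tuition 21≤68, stipend 28≥27, duration 1≤2, ranking 12≤50).
D3: not dominated.
D4: not dominated.
D5: not dominated (best ranking).
D6: not dominated.
D7: not dominated (best stipend).
Pareto-optimal: D1, D3, D4, D5, D6, D7 → 6.

6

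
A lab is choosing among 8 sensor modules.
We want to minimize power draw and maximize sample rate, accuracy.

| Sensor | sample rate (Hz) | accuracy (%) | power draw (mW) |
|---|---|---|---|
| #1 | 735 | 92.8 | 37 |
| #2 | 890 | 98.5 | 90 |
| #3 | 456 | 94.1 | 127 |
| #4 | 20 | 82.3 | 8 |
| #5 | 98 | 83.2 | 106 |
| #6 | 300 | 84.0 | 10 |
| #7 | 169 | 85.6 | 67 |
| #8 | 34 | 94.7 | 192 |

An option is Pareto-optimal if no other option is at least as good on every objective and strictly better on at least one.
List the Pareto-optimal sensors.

#1, #2, #4, #6

#1: not dominated.
#2: not dominated (best sample rate).
#3: dominated by #2 (sample rate 890≥456, accuracy 98.5≥94.1, power draw 90≤127).
#4: not dominated (best power draw).
#5: dominated by #1 (sample rate 735≥98, accuracy 92.8≥83.2, power draw 37≤106).
#6: not dominated.
#7: dominated by #1 (sample rate 735≥169, accuracy 92.8≥85.6, power draw 37≤67).
#8: dominated by #2 (sample rate 890≥34, accuracy 98.5≥94.7, power draw 90≤192).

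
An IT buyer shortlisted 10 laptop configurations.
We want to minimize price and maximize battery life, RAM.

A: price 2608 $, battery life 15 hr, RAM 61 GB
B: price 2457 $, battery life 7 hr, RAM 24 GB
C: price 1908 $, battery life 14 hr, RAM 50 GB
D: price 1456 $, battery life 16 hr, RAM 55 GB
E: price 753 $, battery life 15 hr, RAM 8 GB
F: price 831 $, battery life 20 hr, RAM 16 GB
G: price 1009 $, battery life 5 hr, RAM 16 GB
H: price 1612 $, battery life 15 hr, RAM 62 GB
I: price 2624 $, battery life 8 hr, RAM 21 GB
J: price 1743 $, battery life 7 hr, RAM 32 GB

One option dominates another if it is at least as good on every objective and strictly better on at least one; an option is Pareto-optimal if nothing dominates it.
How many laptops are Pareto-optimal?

4

A: dominated by H (price 1612≤2608, battery life 15≥15, RAM 62≥61).
B: dominated by C (price 1908≤2457, battery life 14≥7, RAM 50≥24).
C: dominated by D (price 1456≤1908, battery life 16≥14, RAM 55≥50).
D: not dominated.
E: not dominated (best price).
F: not dominated (best battery life).
G: dominated by F (price 831≤1009, battery life 20≥5, RAM 16≥16).
H: not dominated (best RAM).
I: dominated by A (price 2608≤2624, battery life 15≥8, RAM 61≥21).
J: dominated by D (price 1456≤1743, battery life 16≥7, RAM 55≥32).
Pareto-optimal: D, E, F, H → 4.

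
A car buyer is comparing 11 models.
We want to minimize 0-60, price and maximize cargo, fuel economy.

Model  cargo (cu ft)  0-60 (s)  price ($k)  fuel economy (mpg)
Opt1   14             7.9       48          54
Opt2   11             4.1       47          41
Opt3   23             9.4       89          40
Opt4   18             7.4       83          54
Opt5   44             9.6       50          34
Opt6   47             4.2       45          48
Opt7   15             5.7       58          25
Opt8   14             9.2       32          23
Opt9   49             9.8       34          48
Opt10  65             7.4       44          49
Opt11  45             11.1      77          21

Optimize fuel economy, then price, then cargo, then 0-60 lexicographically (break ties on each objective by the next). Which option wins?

First maximize fuel economy: best is 54, kept {Opt1, Opt4}.
Then minimize price: best is 48, kept {Opt1}.

Opt1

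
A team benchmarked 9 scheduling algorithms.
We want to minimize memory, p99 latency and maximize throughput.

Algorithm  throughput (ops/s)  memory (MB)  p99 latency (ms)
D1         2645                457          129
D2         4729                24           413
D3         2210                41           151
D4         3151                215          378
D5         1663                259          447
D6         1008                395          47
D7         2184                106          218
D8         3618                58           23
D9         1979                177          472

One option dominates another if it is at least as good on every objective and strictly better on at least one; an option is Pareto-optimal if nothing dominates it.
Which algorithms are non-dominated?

D2, D3, D8

D1: dominated by D8 (throughput 3618≥2645, memory 58≤457, p99 latency 23≤129).
D2: not dominated (best throughput).
D3: not dominated.
D4: dominated by D8 (throughput 3618≥3151, memory 58≤215, p99 latency 23≤378).
D5: dominated by D2 (throughput 4729≥1663, memory 24≤259, p99 latency 413≤447).
D6: dominated by D8 (throughput 3618≥1008, memory 58≤395, p99 latency 23≤47).
D7: dominated by D3 (throughput 2210≥2184, memory 41≤106, p99 latency 151≤218).
D8: not dominated (best p99 latency).
D9: dominated by D2 (throughput 4729≥1979, memory 24≤177, p99 latency 413≤472).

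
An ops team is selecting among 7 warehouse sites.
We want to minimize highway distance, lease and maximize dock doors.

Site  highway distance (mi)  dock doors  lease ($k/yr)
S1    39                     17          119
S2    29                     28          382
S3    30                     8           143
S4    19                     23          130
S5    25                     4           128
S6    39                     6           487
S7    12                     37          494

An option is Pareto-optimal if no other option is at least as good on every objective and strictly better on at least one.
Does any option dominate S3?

S4 vs S3: highway distance 19≤30, dock doors 23≥8, lease 130≤143 — S4 is at least as good on every objective and strictly better on at least one, so S4 dominates S3.

Yes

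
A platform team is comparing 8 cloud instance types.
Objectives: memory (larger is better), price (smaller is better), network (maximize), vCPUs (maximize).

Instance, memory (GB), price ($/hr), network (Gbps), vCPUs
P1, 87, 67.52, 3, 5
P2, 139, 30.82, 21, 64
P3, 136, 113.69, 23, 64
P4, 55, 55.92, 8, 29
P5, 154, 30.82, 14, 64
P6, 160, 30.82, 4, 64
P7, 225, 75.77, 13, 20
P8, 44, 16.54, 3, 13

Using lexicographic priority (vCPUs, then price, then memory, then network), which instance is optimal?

P6

First maximize vCPUs: best is 64, kept {P2, P3, P5, P6}.
Then minimize price: best is 30.82, kept {P2, P5, P6}.
Then maximize memory: best is 160, kept {P6}.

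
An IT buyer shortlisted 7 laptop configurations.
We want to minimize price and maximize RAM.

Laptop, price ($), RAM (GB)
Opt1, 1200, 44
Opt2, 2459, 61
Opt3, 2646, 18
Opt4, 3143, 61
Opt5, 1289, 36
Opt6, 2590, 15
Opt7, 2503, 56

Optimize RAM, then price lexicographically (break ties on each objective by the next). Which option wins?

Opt2

First maximize RAM: best is 61, kept {Opt2, Opt4}.
Then minimize price: best is 2459, kept {Opt2}.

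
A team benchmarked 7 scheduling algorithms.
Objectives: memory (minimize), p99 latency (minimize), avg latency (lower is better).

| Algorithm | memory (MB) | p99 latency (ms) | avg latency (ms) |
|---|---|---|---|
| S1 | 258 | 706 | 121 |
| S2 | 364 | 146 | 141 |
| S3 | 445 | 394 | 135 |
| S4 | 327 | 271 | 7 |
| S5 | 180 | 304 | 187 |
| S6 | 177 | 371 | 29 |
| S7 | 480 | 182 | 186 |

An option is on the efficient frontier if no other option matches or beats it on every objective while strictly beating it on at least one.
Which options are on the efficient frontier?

S2, S4, S5, S6

S1: dominated by S6 (memory 177≤258, p99 latency 371≤706, avg latency 29≤121).
S2: not dominated (best p99 latency).
S3: dominated by S4 (memory 327≤445, p99 latency 271≤394, avg latency 7≤135).
S4: not dominated (best avg latency).
S5: not dominated.
S6: not dominated (best memory).
S7: dominated by S2 (memory 364≤480, p99 latency 146≤182, avg latency 141≤186).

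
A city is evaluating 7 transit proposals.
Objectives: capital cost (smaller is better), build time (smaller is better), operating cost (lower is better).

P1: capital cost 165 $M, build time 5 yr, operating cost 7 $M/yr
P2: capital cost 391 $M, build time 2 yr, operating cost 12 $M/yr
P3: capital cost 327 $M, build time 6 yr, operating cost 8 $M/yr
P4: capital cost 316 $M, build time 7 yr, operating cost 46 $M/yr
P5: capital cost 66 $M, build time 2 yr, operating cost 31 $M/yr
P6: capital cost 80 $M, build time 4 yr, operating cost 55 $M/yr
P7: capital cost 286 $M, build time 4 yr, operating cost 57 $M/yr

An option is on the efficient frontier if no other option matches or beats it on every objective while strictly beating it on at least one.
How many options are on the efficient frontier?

3

P1: not dominated (best operating cost).
P2: not dominated.
P3: dominated by P1 (capital cost 165≤327, build time 5≤6, operating cost 7≤8).
P4: dominated by P1 (capital cost 165≤316, build time 5≤7, operating cost 7≤46).
P5: not dominated (best capital cost).
P6: dominated by P5 (capital cost 66≤80, build time 2≤4, operating cost 31≤55).
P7: dominated by P5 (capital cost 66≤286, build time 2≤4, operating cost 31≤57).
Pareto-optimal: P1, P2, P5 → 3.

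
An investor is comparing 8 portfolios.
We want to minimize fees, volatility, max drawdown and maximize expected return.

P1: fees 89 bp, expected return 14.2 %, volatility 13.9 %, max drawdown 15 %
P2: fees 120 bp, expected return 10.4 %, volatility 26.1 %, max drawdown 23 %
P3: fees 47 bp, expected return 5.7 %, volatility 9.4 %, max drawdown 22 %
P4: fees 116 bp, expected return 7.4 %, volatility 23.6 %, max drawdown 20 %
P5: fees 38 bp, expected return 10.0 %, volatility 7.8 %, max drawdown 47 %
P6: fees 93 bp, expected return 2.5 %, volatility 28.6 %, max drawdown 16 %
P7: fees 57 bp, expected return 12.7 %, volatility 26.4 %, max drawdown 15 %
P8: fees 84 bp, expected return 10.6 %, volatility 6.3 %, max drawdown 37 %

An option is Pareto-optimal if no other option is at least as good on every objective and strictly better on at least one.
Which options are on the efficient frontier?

P1, P3, P5, P7, P8

P1: not dominated (best expected return).
P2: dominated by P1 (fees 89≤120, expected return 14.2≥10.4, volatility 13.9≤26.1, max drawdown 15≤23).
P3: not dominated.
P4: dominated by P1 (fees 89≤116, expected return 14.2≥7.4, volatility 13.9≤23.6, max drawdown 15≤20).
P5: not dominated (best fees).
P6: dominated by P1 (fees 89≤93, expected return 14.2≥2.5, volatility 13.9≤28.6, max drawdown 15≤16).
P7: not dominated.
P8: not dominated (best volatility).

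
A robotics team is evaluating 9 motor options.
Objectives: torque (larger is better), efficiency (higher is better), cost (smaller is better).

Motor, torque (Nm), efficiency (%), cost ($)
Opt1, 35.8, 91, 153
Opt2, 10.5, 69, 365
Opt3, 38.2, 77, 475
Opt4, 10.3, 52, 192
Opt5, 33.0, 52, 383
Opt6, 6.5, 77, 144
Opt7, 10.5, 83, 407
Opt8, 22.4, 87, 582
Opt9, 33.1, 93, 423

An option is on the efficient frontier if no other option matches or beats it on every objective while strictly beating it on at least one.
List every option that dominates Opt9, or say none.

Opt1: worse on efficiency (91 vs 93).
Opt2: worse on torque (10.5 vs 33.1).
Opt3: worse on efficiency (77 vs 93).
Opt4: worse on torque (10.3 vs 33.1).
Opt5: worse on torque (33.0 vs 33.1).
Opt6: worse on torque (6.5 vs 33.1).
Opt7: worse on torque (10.5 vs 33.1).
Opt8: worse on torque (22.4 vs 33.1).
No option dominates Opt9.

none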